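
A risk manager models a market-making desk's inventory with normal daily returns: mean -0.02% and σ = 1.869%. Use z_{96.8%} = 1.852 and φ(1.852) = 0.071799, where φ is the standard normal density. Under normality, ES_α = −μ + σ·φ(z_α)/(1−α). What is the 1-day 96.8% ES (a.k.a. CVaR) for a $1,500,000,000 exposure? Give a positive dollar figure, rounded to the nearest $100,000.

$63,200,000

Tail multiplier: φ(z)/(1−α) = 0.071799 / 0.032 = 2.244.
ES = −(-0.02%) + 1.869% × 2.244 = 4.214%.
On $1,500,000,000: 0.04214 × $1,500,000,000 = $63,210,000.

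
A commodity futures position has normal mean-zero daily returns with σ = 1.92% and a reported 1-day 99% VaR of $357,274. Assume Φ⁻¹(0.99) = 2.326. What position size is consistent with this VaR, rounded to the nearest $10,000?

VaR as a fraction of value: z·σ = 2.326 × 1.92% = 4.46592%.
Position = $357,274 / 0.0446592 = $8,000,009.

$8,000,000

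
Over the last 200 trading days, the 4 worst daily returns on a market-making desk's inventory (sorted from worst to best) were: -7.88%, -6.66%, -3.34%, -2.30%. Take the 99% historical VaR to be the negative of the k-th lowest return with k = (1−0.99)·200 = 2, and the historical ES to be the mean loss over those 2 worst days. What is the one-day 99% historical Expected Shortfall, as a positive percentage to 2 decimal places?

The 2 worst returns sum to -14.54%.
ES = −(-14.54%) / 2 = 7.27%.

7.27%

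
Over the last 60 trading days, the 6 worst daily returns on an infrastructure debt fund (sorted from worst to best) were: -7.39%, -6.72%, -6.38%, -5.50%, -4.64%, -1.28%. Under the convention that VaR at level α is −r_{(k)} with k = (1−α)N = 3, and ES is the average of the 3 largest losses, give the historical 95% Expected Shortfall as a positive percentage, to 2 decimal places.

6.83%

The 3 worst returns sum to -20.49%.
ES = −(-20.49%) / 3 = 6.83%.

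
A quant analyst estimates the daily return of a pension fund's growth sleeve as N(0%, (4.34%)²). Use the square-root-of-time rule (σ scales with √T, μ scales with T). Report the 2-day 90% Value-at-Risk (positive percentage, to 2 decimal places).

At 90%, z = 1.282.
σ_{2d} = 4.34% × √2 = 6.138%.
VaR = 1.282 × 6.138% = 7.869%.

7.87%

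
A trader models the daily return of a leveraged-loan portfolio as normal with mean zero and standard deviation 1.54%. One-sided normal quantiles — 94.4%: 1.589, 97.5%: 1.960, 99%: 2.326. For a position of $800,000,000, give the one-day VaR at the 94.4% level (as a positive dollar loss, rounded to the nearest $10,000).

$19,580,000

VaR = z·σ = 1.589 × 1.54% = 2.447%.
On $800,000,000: 0.02447 × $800,000,000 = $19,576,000.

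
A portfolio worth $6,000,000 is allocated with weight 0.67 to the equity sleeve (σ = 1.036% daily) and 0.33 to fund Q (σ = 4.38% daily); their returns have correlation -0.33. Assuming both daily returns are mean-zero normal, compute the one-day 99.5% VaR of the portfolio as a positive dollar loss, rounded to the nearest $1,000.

$214,000

σ_p² = 0.67²·1.036² + 0.33²·4.38² + 2·-0.33·0.67·0.33·1.036·4.38 = 1.9088 (%²).
σ_p = √1.9088 = 1.382%.
At 99.5%, z = 2.576.
VaR = 2.576 × 1.382% = 3.560%; on $6,000,000 that is $213,600.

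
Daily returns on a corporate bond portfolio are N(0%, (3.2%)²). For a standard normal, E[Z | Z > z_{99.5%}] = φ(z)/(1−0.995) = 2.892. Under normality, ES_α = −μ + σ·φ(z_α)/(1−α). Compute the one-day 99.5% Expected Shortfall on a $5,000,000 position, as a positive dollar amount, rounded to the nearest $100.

ES = 3.2% × 2.892 = 9.254%.
On $5,000,000: 0.09254 × $5,000,000 = $462,700.

$462,700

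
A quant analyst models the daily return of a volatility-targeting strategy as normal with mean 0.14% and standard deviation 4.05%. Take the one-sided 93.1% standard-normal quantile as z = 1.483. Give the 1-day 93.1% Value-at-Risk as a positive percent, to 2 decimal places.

5.87%

VaR = −μ + z·σ = −(0.14%) + 1.483 × 4.05% = 5.866%.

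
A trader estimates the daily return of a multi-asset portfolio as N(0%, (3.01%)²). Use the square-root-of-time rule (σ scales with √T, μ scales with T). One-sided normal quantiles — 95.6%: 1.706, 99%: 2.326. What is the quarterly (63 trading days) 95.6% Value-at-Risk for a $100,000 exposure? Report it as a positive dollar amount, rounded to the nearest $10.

$40,760

σ_{63d} = 3.01% × √63 = 23.891%.
VaR = 1.706 × 23.891% = 40.758%.
On $100,000: 0.40758 × $100,000 = $40,758.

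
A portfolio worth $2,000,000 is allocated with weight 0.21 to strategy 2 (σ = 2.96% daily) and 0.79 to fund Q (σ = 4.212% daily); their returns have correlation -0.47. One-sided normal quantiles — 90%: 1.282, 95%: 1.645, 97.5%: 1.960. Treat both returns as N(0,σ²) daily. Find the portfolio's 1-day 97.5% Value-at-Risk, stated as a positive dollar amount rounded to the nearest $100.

$120,900

σ_p² = 0.21²·2.96² + 0.79²·4.212² + 2·-0.47·0.21·0.79·2.96·4.212 = 9.5142 (%²).
σ_p = √9.5142 = 3.085%.
VaR = 1.960 × 3.085% = 6.047%; on $2,000,000 that is $120,940.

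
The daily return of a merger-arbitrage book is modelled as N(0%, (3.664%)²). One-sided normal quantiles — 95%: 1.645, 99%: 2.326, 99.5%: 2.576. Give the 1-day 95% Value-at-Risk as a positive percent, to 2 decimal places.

6.03%

VaR = z·σ = 1.645 × 3.664% = 6.027%.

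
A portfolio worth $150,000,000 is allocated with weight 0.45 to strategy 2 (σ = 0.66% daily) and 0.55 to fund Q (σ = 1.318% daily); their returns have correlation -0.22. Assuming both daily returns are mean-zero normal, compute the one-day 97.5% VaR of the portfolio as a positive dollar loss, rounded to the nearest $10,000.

$2,120,000

σ_p² = 0.45²·0.66² + 0.55²·1.318² + 2·-0.22·0.45·0.55·0.66·1.318 = 0.5190 (%²).
σ_p = √0.5190 = 0.720%.
At 97.5%, z = 1.960.
VaR = 1.960 × 0.720% = 1.411%; on $150,000,000 that is $2,116,500.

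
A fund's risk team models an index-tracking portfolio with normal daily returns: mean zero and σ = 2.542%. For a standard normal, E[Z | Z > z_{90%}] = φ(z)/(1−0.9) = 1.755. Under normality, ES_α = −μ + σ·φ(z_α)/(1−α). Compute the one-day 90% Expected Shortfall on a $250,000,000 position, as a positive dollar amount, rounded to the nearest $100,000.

ES = 2.542% × 1.755 = 4.461%.
On $250,000,000: 0.04461 × $250,000,000 = $11,152,500.

$11,200,000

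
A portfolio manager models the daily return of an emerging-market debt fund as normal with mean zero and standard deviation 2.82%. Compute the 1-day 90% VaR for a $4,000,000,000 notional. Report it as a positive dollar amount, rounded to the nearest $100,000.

$144,600,000

At 90% one-sided, z = 1.282.
VaR = z·σ = 1.282 × 2.82% = 3.615%.
On $4,000,000,000: 0.03615 × $4,000,000,000 = $144,600,000.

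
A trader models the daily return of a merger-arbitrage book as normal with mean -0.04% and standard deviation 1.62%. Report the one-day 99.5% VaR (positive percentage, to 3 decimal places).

At 99.5% one-sided, z = 2.576.
VaR = −μ + z·σ = −(-0.04%) + 2.576 × 1.62% = 4.213%.

4.213%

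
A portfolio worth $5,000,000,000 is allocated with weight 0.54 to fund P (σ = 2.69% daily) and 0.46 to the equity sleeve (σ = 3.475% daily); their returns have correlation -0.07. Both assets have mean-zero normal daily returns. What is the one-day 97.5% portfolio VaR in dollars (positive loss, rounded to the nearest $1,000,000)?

σ_p² = 0.54²·2.69² + 0.46²·3.475² + 2·-0.07·0.54·0.46·2.69·3.475 = 4.3402 (%²).
σ_p = √4.3402 = 2.083%.
At 97.5%, z = 1.960.
VaR = 1.960 × 2.083% = 4.083%; on $5,000,000,000 that is $204,150,000.

$204,000,000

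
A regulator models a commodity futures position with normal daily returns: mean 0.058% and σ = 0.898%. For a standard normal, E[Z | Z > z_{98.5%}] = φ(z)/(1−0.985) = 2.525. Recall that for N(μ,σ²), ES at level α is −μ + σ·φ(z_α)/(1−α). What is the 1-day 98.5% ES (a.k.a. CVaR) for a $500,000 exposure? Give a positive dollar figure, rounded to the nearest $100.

$11,000

ES = −(0.058%) + 0.898% × 2.525 = 2.209%.
On $500,000: 0.02209 × $500,000 = $11,045.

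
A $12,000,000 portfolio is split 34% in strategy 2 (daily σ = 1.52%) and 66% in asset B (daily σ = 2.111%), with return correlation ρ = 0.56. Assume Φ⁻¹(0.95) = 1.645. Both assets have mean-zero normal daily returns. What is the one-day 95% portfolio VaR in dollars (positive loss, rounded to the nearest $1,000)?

$343,000

σ_p² = 0.34²·1.52² + 0.66²·2.111² + 2·0.56·0.34·0.66·1.52·2.111 = 3.0147 (%²).
σ_p = √3.0147 = 1.736%.
VaR = 1.645 × 1.736% = 2.856%; on $12,000,000 that is $342,720.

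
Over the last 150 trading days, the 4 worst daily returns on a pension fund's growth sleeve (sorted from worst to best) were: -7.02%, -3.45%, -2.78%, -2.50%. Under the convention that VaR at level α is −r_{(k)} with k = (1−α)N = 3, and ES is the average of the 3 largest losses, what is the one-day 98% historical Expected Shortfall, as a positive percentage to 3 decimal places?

4.417%

The 3 worst returns sum to -13.25%.
ES = −(-13.25%) / 3 = 4.4166…% ≈ 4.417%.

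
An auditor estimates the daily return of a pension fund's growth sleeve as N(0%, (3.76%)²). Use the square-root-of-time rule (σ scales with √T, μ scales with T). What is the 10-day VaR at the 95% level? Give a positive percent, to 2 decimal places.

19.56%

At 95%, z = 1.645.
σ_{10d} = 3.76% × √10 = 11.890%.
VaR = 1.645 × 11.890% = 19.559%.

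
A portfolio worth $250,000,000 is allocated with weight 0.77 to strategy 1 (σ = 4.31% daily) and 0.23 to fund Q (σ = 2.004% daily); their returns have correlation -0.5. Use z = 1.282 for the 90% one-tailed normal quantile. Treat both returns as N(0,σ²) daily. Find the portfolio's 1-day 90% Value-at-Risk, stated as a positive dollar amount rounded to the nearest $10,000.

σ_p² = 0.77²·4.31² + 0.23²·2.004² + 2·-0.5·0.77·0.23·4.31·2.004 = 9.6966 (%²).
σ_p = √9.6966 = 3.114%.
VaR = 1.282 × 3.114% = 3.992%; on $250,000,000 that is $9,980,000.

$9,980,000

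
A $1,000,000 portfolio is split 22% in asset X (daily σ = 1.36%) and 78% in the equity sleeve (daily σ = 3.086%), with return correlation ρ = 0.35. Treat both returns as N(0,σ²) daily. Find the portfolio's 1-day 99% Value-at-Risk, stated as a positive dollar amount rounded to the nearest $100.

$58,800

σ_p² = 0.22²·1.36² + 0.78²·3.086² + 2·0.35·0.22·0.78·1.36·3.086 = 6.3877 (%²).
σ_p = √6.3877 = 2.527%.
At 99%, z = 2.326.
VaR = 2.326 × 2.527% = 5.878%; on $1,000,000 that is $58,780.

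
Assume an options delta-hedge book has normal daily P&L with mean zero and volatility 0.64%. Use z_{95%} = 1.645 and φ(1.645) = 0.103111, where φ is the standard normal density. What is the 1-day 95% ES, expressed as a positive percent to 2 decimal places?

Tail multiplier: φ(z)/(1−α) = 0.103111 / 0.05 = 2.062.
ES = 0.64% × 2.062 = 1.320%.

1.32%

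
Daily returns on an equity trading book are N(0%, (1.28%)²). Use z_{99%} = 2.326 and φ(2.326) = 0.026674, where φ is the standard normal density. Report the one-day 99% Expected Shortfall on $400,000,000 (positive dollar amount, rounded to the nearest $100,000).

$13,700,000

Tail multiplier: φ(z)/(1−α) = 0.026674 / 0.01 = 2.667.
ES = 1.28% × 2.667 = 3.414%.
On $400,000,000: 0.03414 × $400,000,000 = $13,656,000.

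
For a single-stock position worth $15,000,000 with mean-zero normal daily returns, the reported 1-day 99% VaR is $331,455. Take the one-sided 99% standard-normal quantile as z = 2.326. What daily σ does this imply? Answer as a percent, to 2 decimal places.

VaR as a fraction: $331,455 / $15,000,000 = 2.210%.
σ = VaR / z = 2.210% / 2.326 = 0.950%.

0.95%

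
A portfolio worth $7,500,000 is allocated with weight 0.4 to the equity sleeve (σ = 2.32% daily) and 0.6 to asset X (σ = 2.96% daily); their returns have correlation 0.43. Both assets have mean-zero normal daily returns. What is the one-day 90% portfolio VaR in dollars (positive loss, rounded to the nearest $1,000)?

$224,000

σ_p² = 0.4²·2.32² + 0.6²·2.96² + 2·0.43·0.4·0.6·2.32·2.96 = 5.4328 (%²).
σ_p = √5.4328 = 2.331%.
At 90%, z = 1.282.
VaR = 1.282 × 2.331% = 2.988%; on $7,500,000 that is $224,100.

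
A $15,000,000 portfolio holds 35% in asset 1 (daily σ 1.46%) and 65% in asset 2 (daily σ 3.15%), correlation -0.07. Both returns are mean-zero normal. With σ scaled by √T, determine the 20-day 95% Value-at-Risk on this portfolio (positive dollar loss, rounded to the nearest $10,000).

$2,290,000

σ_p = √(0.35²·1.46² + 0.65²·3.15² + 2·-0.07·0.35·0.65·1.46·3.15) = 2.075%.
σ_{20d} = 2.075% × √20 = 9.280%.
z(95%) = 1.645.
VaR = 1.645 × 9.280% = 15.266%; on $15,000,000 that is $2,289,900.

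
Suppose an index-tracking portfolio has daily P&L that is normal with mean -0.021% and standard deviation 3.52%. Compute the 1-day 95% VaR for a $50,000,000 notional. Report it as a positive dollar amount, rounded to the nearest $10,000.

At 95% one-sided, z = 1.645.
VaR = −μ + z·σ = −(-0.021%) + 1.645 × 3.52% = 5.811%.
On $50,000,000: 0.05811 × $50,000,000 = $2,905,500.

$2,910,000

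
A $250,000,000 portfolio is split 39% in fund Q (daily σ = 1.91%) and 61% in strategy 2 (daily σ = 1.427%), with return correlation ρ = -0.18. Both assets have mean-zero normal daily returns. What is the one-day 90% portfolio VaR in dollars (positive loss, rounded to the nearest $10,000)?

σ_p² = 0.39²·1.91² + 0.61²·1.427² + 2·-0.18·0.39·0.61·1.91·1.427 = 1.0792 (%²).
σ_p = √1.0792 = 1.039%.
At 90%, z = 1.282.
VaR = 1.282 × 1.039% = 1.332%; on $250,000,000 that is $3,330,000.

$3,330,000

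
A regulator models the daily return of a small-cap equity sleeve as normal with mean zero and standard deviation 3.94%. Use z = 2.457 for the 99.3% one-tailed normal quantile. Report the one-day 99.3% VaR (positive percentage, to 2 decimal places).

VaR = z·σ = 2.457 × 3.94% = 9.681%.

9.68%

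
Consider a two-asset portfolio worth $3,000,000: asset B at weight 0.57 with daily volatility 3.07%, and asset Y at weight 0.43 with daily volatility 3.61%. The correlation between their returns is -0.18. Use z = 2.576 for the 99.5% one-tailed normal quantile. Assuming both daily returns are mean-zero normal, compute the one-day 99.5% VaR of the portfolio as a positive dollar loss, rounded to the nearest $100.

σ_p² = 0.57²·3.07² + 0.43²·3.61² + 2·-0.18·0.57·0.43·3.07·3.61 = 4.4939 (%²).
σ_p = √4.4939 = 2.120%.
VaR = 2.576 × 2.120% = 5.461%; on $3,000,000 that is $163,830.

$163,800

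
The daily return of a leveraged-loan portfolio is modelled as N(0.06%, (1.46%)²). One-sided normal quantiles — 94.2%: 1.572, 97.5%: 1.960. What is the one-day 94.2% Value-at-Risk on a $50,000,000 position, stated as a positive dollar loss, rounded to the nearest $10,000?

VaR = −μ + z·σ = −(0.06%) + 1.572 × 1.46% = 2.235%.
On $50,000,000: 0.02235 × $50,000,000 = $1,117,500.

$1,120,000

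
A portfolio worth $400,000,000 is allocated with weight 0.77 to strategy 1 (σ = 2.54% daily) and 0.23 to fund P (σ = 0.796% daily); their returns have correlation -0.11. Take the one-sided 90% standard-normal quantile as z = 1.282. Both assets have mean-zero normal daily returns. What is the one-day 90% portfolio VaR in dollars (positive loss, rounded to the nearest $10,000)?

$9,970,000

σ_p² = 0.77²·2.54² + 0.23²·0.796² + 2·-0.11·0.77·0.23·2.54·0.796 = 3.7799 (%²).
σ_p = √3.7799 = 1.944%.
VaR = 1.282 × 1.944% = 2.492%; on $400,000,000 that is $9,968,000.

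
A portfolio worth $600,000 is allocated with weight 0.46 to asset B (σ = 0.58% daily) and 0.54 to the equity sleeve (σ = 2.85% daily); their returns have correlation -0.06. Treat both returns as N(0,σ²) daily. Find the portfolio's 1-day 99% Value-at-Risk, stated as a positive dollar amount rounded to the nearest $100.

σ_p² = 0.46²·0.58² + 0.54²·2.85² + 2·-0.06·0.46·0.54·0.58·2.85 = 2.3904 (%²).
σ_p = √2.3904 = 1.546%.
At 99%, z = 2.326.
VaR = 2.326 × 1.546% = 3.596%; on $600,000 that is $21,576.

$21,600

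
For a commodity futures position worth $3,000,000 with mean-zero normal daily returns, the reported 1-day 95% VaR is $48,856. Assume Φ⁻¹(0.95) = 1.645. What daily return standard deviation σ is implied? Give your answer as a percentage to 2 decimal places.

0.99%

VaR as a fraction: $48,856 / $3,000,000 = 1.629%.
σ = VaR / z = 1.629% / 1.645 = 0.990%.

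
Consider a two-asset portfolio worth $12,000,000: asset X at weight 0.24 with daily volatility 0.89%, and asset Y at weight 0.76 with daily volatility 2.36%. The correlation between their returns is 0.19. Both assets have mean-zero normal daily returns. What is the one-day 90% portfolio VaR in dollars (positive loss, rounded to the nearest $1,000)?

$284,000

σ_p² = 0.24²·0.89² + 0.76²·2.36² + 2·0.19·0.24·0.76·0.89·2.36 = 3.4082 (%²).
σ_p = √3.4082 = 1.846%.
At 90%, z = 1.282.
VaR = 1.282 × 1.846% = 2.367%; on $12,000,000 that is $284,040.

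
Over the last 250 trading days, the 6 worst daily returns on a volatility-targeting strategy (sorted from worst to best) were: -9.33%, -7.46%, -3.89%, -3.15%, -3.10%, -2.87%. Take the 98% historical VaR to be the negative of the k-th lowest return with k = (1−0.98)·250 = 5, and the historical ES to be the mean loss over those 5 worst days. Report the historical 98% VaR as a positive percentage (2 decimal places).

k = 5; the 5th lowest return is -3.10%, so VaR = 3.10%.

3.10%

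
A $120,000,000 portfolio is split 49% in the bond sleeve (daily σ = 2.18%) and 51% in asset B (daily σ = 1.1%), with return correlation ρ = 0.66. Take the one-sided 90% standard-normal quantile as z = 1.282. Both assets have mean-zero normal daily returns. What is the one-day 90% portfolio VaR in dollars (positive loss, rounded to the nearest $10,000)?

$2,310,000

σ_p² = 0.49²·2.18² + 0.51²·1.1² + 2·0.66·0.49·0.51·2.18·1.1 = 2.2468 (%²).
σ_p = √2.2468 = 1.499%.
VaR = 1.282 × 1.499% = 1.922%; on $120,000,000 that is $2,306,400.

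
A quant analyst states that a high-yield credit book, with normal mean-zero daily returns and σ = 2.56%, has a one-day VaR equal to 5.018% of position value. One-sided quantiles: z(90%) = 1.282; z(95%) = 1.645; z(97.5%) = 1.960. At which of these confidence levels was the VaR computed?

97.5%

Implied z = VaR/σ = 5.018 / 2.56 = 1.960.
This matches z(97.5%) = 1.960.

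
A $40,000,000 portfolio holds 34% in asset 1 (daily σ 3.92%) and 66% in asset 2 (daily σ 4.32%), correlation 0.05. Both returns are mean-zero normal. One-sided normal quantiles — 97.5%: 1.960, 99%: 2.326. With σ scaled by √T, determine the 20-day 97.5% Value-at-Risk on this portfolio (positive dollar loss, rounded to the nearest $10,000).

$11,240,000

σ_p = √(0.34²·3.92² + 0.66²·4.32² + 2·0.05·0.34·0.66·3.92·4.32) = 3.207%.
σ_{20d} = 3.207% × √20 = 14.342%.
VaR = 1.960 × 14.342% = 28.110%; on $40,000,000 that is $11,244,000.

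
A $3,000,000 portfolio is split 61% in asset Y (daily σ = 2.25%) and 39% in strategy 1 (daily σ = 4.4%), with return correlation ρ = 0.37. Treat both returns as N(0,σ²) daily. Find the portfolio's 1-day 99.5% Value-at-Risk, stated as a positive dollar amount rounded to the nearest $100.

$198,100

σ_p² = 0.61²·2.25² + 0.39²·4.4² + 2·0.37·0.61·0.39·2.25·4.4 = 6.5713 (%²).
σ_p = √6.5713 = 2.563%.
At 99.5%, z = 2.576.
VaR = 2.576 × 2.563% = 6.602%; on $3,000,000 that is $198,060.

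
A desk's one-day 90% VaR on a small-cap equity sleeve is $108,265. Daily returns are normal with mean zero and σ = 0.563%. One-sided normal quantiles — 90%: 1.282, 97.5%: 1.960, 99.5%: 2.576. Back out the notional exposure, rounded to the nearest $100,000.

$15,000,000

VaR as a fraction of value: z·σ = 1.282 × 0.563% = 0.721766%.
Position = $108,265 / 0.00721766 = $15,000,014.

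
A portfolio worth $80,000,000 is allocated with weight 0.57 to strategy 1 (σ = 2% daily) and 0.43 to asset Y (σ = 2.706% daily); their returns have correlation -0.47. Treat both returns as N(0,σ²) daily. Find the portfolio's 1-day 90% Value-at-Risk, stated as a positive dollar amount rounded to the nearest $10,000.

$1,220,000

σ_p² = 0.57²·2² + 0.43²·2.706² + 2·-0.47·0.57·0.43·2·2.706 = 1.4066 (%²).
σ_p = √1.4066 = 1.186%.
At 90%, z = 1.282.
VaR = 1.282 × 1.186% = 1.520%; on $80,000,000 that is $1,216,000.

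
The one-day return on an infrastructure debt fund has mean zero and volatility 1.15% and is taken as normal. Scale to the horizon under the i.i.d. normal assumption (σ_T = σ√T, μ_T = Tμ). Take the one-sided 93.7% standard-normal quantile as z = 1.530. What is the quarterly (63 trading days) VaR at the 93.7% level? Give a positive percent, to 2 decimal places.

σ_{63d} = 1.15% × √63 = 9.128%.
VaR = 1.530 × 9.128% = 13.966%.

13.97%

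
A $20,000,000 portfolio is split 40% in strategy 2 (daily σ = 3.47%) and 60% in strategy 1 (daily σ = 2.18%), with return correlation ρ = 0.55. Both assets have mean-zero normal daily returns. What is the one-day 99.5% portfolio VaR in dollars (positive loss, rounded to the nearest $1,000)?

$1,223,000

σ_p² = 0.4²·3.47² + 0.6²·2.18² + 2·0.55·0.4·0.6·3.47·2.18 = 5.6345 (%²).
σ_p = √5.6345 = 2.374%.
At 99.5%, z = 2.576.
VaR = 2.576 × 2.374% = 6.115%; on $20,000,000 that is $1,223,000.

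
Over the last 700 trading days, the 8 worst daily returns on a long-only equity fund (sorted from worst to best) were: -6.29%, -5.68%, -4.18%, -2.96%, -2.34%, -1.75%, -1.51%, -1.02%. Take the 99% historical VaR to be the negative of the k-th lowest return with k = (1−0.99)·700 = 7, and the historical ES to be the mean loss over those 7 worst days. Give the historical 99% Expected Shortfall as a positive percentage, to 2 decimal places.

3.53%

The 7 worst returns sum to -24.71%.
ES = −(-24.71%) / 7 = 3.53%.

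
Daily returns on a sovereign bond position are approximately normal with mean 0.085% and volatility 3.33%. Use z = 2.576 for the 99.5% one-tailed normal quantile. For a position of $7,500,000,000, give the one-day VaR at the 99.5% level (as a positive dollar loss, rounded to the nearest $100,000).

VaR = −μ + z·σ = −(0.085%) + 2.576 × 3.33% = 8.493%.
On $7,500,000,000: 0.08493 × $7,500,000,000 = $636,975,000.

$637,000,000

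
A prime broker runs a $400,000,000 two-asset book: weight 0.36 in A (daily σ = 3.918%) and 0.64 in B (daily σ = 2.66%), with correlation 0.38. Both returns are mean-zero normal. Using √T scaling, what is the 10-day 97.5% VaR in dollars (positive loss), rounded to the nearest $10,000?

$64,230,000

σ_p = √(0.36²·3.918² + 0.64²·2.66² + 2·0.38·0.36·0.64·3.918·2.66) = 2.591%.
σ_{10d} = 2.591% × √10 = 8.193%.
z(97.5%) = 1.960.
VaR = 1.960 × 8.193% = 16.058%; on $400,000,000 that is $64,232,000.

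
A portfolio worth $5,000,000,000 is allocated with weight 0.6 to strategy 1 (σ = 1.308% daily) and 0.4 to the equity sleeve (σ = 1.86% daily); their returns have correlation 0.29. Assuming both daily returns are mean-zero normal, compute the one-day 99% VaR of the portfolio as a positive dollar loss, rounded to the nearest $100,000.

$142,800,000

σ_p² = 0.6²·1.308² + 0.4²·1.86² + 2·0.29·0.6·0.4·1.308·1.86 = 1.5081 (%²).
σ_p = √1.5081 = 1.228%.
At 99%, z = 2.326.
VaR = 2.326 × 1.228% = 2.856%; on $5,000,000,000 that is $142,800,000.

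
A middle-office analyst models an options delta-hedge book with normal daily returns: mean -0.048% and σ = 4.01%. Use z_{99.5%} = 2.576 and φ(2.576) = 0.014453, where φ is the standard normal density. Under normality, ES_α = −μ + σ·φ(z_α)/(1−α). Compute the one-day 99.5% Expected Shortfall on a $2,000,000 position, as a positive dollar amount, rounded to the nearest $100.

$232,800

Tail multiplier: φ(z)/(1−α) = 0.014453 / 0.005 = 2.891.
ES = −(-0.048%) + 4.01% × 2.891 = 11.641%.
On $2,000,000: 0.11641 × $2,000,000 = $232,820.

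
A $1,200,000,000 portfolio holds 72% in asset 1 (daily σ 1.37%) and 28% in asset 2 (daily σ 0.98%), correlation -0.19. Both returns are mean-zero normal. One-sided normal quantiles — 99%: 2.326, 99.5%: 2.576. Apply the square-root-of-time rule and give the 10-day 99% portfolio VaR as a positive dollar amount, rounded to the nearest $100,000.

σ_p = √(0.72²·1.37² + 0.28²·0.98² + 2·-0.19·0.72·0.28·1.37·0.98) = 0.972%.
σ_{10d} = 0.972% × √10 = 3.074%.
VaR = 2.326 × 3.074% = 7.150%; on $1,200,000,000 that is $85,800,000.

$85,800,000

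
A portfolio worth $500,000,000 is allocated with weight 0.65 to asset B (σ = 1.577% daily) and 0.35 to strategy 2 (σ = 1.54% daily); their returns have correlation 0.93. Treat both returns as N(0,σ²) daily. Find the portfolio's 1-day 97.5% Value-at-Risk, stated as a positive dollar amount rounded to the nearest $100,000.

$15,100,000

σ_p² = 0.65²·1.577² + 0.35²·1.54² + 2·0.93·0.65·0.35·1.577·1.54 = 2.3689 (%²).
σ_p = √2.3689 = 1.539%.
At 97.5%, z = 1.960.
VaR = 1.960 × 1.539% = 3.016%; on $500,000,000 that is $15,080,000.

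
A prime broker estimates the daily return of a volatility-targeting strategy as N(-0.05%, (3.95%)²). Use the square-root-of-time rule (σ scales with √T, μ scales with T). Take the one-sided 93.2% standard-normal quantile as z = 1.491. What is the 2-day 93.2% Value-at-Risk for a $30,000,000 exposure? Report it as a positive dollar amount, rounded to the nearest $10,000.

$2,530,000

σ_{2d} = 3.95% × √2 = 5.586%; μ_{2d} = 2 × -0.05% = -0.100%.
VaR = −(-0.100%) + 1.491 × 5.586% = 8.429%.
On $30,000,000: 0.08429 × $30,000,000 = $2,528,700.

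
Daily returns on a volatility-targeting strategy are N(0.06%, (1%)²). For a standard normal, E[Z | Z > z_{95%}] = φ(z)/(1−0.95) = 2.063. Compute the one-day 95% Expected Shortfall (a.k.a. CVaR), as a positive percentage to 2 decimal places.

ES = −(0.06%) + 1% × 2.063 = 2.003%.

2.00%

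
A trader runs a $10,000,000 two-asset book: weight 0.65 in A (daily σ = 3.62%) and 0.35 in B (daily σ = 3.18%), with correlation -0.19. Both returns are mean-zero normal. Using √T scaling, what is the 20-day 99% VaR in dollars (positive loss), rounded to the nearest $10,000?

$2,500,000

σ_p = √(0.65²·3.62² + 0.35²·3.18² + 2·-0.19·0.65·0.35·3.62·3.18) = 2.404%.
σ_{20d} = 2.404% × √20 = 10.751%.
z(99%) = 2.326.
VaR = 2.326 × 10.751% = 25.007%; on $10,000,000 that is $2,500,700.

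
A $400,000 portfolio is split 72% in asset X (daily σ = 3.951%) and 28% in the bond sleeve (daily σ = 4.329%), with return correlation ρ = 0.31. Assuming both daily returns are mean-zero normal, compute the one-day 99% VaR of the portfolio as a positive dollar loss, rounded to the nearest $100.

$31,800

σ_p² = 0.72²·3.951² + 0.28²·4.329² + 2·0.31·0.72·0.28·3.951·4.329 = 11.6995 (%²).
σ_p = √11.6995 = 3.420%.
At 99%, z = 2.326.
VaR = 2.326 × 3.420% = 7.955%; on $400,000 that is $31,820.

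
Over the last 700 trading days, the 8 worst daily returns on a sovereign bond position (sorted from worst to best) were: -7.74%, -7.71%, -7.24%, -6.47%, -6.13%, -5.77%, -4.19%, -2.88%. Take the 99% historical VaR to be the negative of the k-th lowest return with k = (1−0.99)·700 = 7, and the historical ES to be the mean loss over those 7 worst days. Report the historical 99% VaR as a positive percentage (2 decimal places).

k = 7; the 7th lowest return is -4.19%, so VaR = 4.19%.

4.19%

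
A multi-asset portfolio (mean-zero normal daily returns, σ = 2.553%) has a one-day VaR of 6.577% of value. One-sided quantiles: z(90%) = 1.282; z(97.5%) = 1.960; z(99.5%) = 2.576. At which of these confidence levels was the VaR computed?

99.5%

Implied z = VaR/σ = 6.577 / 2.553 = 2.576.
This matches z(99.5%) = 2.576.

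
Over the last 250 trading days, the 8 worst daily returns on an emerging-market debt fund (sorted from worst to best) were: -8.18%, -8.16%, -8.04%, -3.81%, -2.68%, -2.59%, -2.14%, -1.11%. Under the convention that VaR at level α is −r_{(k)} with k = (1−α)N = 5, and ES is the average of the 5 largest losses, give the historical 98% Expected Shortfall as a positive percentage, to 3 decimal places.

The 5 worst returns sum to -30.87%.
ES = −(-30.87%) / 5 = 6.174%.

6.174%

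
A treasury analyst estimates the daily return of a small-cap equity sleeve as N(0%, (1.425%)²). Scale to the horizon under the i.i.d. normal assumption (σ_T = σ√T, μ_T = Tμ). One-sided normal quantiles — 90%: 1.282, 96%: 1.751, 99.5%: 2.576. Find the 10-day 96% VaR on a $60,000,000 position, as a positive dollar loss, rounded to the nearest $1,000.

σ_{10d} = 1.425% × √10 = 4.506%.
VaR = 1.751 × 4.506% = 7.890%.
On $60,000,000: 0.07890 × $60,000,000 = $4,734,000.

$4,734,000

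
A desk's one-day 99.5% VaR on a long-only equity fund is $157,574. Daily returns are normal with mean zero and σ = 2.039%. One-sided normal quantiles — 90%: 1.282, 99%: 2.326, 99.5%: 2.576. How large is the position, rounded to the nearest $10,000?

VaR as a fraction of value: z·σ = 2.576 × 2.039% = 5.25246%.
Position = $157,574 / 0.0525246 = $3,000,002.

$3,000,000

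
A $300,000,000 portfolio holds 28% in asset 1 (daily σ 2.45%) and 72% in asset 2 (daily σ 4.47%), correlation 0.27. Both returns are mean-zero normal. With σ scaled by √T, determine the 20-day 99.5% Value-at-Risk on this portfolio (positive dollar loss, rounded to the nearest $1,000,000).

$120,000,000

σ_p = √(0.28²·2.45² + 0.72²·4.47² + 2·0.27·0.28·0.72·2.45·4.47) = 3.467%.
σ_{20d} = 3.467% × √20 = 15.505%.
z(99.5%) = 2.576.
VaR = 2.576 × 15.505% = 39.941%; on $300,000,000 that is $119,823,000.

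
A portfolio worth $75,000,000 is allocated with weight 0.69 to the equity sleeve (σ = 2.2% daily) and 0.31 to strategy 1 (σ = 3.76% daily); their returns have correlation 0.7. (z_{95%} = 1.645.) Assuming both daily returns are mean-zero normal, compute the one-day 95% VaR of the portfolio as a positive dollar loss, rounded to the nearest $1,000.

$3,057,000

σ_p² = 0.69²·2.2² + 0.31²·3.76² + 2·0.7·0.69·0.31·2.2·3.76 = 6.1401 (%²).
σ_p = √6.1401 = 2.478%.
VaR = 1.645 × 2.478% = 4.076%; on $75,000,000 that is $3,057,000.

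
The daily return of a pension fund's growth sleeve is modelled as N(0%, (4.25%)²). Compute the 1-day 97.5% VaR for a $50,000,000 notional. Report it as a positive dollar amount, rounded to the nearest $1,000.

At 97.5% one-sided, z = 1.960.
VaR = z·σ = 1.960 × 4.25% = 8.330%.
On $50,000,000: 0.08330 × $50,000,000 = $4,165,000.

$4,165,000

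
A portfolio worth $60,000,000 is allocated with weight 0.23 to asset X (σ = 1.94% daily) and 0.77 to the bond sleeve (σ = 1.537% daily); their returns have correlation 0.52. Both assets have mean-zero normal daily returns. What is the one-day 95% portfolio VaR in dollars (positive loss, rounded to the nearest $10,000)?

$1,450,000

σ_p² = 0.23²·1.94² + 0.77²·1.537² + 2·0.52·0.23·0.77·1.94·1.537 = 2.1489 (%²).
σ_p = √2.1489 = 1.466%.
At 95%, z = 1.645.
VaR = 1.645 × 1.466% = 2.412%; on $60,000,000 that is $1,447,200.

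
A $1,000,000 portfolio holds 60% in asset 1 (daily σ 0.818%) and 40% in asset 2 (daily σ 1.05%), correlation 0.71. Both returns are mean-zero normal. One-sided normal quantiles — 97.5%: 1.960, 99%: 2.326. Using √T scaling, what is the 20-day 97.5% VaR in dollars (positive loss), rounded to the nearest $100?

σ_p = √(0.6²·0.818² + 0.4²·1.05² + 2·0.71·0.6·0.4·0.818·1.05) = 0.843%.
σ_{20d} = 0.843% × √20 = 3.770%.
VaR = 1.960 × 3.770% = 7.389%; on $1,000,000 that is $73,890.

$73,900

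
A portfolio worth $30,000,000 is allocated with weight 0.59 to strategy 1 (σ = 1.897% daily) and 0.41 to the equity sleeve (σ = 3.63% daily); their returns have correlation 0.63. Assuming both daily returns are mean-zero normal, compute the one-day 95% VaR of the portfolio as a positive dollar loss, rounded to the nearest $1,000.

$1,164,000

σ_p² = 0.59²·1.897² + 0.41²·3.63² + 2·0.63·0.59·0.41·1.897·3.63 = 5.5666 (%²).
σ_p = √5.5666 = 2.359%.
At 95%, z = 1.645.
VaR = 1.645 × 2.359% = 3.881%; on $30,000,000 that is $1,164,300.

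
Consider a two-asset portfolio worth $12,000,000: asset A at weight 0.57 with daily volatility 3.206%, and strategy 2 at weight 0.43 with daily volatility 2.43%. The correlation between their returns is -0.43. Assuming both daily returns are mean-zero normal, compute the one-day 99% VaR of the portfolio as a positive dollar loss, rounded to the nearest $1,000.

σ_p² = 0.57²·3.206² + 0.43²·2.43² + 2·-0.43·0.57·0.43·3.206·2.43 = 2.7891 (%²).
σ_p = √2.7891 = 1.670%.
At 99%, z = 2.326.
VaR = 2.326 × 1.670% = 3.884%; on $12,000,000 that is $466,080.

$466,000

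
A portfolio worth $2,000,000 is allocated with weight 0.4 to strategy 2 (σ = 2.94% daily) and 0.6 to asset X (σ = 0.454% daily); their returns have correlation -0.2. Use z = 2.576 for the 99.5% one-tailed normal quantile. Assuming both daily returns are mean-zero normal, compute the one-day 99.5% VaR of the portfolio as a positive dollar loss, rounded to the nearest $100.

σ_p² = 0.4²·2.94² + 0.6²·0.454² + 2·-0.2·0.4·0.6·2.94·0.454 = 1.3290 (%²).
σ_p = √1.3290 = 1.153%.
VaR = 2.576 × 1.153% = 2.970%; on $2,000,000 that is $59,400.

$59,400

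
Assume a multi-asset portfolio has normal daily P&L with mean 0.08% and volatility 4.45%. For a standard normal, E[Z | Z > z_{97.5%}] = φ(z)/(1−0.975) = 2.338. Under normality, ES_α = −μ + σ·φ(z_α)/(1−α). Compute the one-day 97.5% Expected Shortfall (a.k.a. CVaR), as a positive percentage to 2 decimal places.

ES = −(0.08%) + 4.45% × 2.338 = 10.324%.

10.32%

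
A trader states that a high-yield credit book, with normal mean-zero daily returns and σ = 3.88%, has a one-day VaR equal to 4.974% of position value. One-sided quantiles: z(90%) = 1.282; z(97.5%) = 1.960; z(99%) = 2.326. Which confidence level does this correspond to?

90%

Implied z = VaR/σ = 4.974 / 3.88 = 1.282.
This matches z(90%) = 1.282.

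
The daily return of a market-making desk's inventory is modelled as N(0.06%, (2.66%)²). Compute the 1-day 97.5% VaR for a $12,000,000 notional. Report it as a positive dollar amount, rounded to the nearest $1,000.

$618,000

At 97.5% one-sided, z = 1.960.
VaR = −μ + z·σ = −(0.06%) + 1.960 × 2.66% = 5.154%.
On $12,000,000: 0.05154 × $12,000,000 = $618,480.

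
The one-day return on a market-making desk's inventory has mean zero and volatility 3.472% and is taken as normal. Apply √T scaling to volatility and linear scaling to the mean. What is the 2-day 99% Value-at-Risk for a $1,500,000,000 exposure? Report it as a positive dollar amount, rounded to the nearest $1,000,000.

At 99%, z = 2.326.
σ_{2d} = 3.472% × √2 = 4.910%.
VaR = 2.326 × 4.910% = 11.421%.
On $1,500,000,000: 0.11421 × $1,500,000,000 = $171,315,000.

$171,000,000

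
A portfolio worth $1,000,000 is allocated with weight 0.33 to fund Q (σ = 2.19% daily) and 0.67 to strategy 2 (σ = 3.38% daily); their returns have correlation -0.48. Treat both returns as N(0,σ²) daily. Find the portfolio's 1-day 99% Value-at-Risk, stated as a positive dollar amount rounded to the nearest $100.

σ_p² = 0.33²·2.19² + 0.67²·3.38² + 2·-0.48·0.33·0.67·2.19·3.38 = 4.0795 (%²).
σ_p = √4.0795 = 2.020%.
At 99%, z = 2.326.
VaR = 2.326 × 2.020% = 4.699%; on $1,000,000 that is $46,990.

$47,000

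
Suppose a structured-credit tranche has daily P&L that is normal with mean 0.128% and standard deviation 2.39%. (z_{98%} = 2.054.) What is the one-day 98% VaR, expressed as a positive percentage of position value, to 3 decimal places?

4.781%

VaR = −μ + z·σ = −(0.128%) + 2.054 × 2.39% = 4.781%.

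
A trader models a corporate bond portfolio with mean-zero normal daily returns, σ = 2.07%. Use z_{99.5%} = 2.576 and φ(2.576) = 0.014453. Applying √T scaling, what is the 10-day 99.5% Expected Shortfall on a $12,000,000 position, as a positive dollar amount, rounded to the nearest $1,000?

σ_{10d} = 2.07% × √10 = 6.546%.
ES multiplier = φ(z)/(1−α) = 0.014453/0.005 = 2.891.
ES = 6.546% × 2.891 = 18.924%; on $12,000,000: $2,270,880.

$2,271,000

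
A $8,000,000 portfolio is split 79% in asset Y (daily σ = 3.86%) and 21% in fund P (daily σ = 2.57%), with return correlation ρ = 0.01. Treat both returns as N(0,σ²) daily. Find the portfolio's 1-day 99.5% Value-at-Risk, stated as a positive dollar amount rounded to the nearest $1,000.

σ_p² = 0.79²·3.86² + 0.21²·2.57² + 2·0.01·0.79·0.21·3.86·2.57 = 9.6230 (%²).
σ_p = √9.6230 = 3.102%.
At 99.5%, z = 2.576.
VaR = 2.576 × 3.102% = 7.991%; on $8,000,000 that is $639,280.

$639,000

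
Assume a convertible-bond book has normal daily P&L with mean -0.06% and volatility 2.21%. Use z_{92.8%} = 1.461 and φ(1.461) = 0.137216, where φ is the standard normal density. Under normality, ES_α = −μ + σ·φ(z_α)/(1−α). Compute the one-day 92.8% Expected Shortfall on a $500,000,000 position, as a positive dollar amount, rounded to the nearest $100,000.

Tail multiplier: φ(z)/(1−α) = 0.137216 / 0.072 = 1.906.
ES = −(-0.06%) + 2.21% × 1.906 = 4.272%.
On $500,000,000: 0.04272 × $500,000,000 = $21,360,000.

$21,400,000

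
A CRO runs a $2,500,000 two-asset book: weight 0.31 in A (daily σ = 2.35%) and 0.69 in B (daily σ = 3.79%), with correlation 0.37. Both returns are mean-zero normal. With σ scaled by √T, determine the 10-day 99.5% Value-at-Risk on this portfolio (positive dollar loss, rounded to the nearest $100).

σ_p = √(0.31²·2.35² + 0.69²·3.79² + 2·0.37·0.31·0.69·2.35·3.79) = 2.963%.
σ_{10d} = 2.963% × √10 = 9.370%.
z(99.5%) = 2.576.
VaR = 2.576 × 9.370% = 24.137%; on $2,500,000 that is $603,425.

$603,400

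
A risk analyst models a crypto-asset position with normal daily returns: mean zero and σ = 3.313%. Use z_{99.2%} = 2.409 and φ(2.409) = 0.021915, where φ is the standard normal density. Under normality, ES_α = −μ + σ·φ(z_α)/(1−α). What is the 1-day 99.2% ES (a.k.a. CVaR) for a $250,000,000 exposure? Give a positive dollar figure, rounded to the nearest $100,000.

Tail multiplier: φ(z)/(1−α) = 0.021915 / 0.008 = 2.739.
ES = 3.313% × 2.739 = 9.074%.
On $250,000,000: 0.09074 × $250,000,000 = $22,685,000.

$22,700,000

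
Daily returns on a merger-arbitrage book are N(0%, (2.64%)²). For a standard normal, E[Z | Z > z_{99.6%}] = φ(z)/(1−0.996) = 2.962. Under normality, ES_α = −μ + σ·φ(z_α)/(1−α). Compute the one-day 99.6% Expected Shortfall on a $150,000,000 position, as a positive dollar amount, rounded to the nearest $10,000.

ES = 2.64% × 2.962 = 7.820%.
On $150,000,000: 0.07820 × $150,000,000 = $11,730,000.

$11,730,000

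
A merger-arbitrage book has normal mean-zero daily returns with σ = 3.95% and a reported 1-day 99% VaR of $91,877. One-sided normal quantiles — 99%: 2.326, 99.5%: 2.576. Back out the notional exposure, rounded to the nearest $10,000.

VaR as a fraction of value: z·σ = 2.326 × 3.95% = 9.1877%.
Position = $91,877 / 0.091877 = $1,000,000.

$1,000,000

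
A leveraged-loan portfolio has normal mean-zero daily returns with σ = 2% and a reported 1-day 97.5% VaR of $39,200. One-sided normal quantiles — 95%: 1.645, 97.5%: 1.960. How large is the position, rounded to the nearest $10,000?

VaR as a fraction of value: z·σ = 1.960 × 2% = 3.92%.
Position = $39,200 / 0.0392 = $1,000,000.

$1,000,000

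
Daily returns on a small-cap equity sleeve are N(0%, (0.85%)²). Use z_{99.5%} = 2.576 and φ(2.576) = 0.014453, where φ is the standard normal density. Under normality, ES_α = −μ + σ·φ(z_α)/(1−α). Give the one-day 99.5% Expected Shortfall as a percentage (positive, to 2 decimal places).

Tail multiplier: φ(z)/(1−α) = 0.014453 / 0.005 = 2.891.
ES = 0.85% × 2.891 = 2.457%.

2.46%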